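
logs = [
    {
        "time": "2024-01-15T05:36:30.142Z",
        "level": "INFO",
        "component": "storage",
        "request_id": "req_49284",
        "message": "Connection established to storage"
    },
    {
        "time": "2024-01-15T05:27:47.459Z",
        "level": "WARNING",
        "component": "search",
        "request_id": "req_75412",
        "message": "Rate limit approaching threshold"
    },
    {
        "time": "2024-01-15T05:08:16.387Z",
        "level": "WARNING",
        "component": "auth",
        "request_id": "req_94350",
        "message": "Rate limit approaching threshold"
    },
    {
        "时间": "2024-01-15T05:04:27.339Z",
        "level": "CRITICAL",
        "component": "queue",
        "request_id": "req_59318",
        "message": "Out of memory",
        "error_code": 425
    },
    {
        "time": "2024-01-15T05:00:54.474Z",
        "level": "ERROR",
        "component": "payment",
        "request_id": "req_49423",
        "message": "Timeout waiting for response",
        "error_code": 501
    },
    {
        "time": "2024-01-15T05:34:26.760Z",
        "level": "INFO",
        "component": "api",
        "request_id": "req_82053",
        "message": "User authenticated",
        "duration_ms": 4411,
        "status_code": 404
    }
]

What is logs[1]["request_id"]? "req_75412"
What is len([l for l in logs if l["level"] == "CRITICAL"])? 1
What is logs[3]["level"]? "CRITICAL"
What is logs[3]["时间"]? "2024-01-15T05:04:27.339Z"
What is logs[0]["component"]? "storage"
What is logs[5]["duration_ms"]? 4411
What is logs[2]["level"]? "WARNING"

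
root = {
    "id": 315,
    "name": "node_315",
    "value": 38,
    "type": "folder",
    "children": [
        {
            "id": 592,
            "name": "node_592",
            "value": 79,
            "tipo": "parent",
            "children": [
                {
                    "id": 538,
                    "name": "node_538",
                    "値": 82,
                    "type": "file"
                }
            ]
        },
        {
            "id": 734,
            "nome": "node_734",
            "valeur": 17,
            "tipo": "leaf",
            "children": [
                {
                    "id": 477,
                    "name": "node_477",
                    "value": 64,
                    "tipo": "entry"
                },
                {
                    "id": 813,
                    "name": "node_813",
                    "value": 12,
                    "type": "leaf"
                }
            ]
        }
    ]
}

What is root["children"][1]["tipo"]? "leaf"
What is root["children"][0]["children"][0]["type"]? "file"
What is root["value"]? 38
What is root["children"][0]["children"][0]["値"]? 82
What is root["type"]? "folder"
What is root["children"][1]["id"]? 734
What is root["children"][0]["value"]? 79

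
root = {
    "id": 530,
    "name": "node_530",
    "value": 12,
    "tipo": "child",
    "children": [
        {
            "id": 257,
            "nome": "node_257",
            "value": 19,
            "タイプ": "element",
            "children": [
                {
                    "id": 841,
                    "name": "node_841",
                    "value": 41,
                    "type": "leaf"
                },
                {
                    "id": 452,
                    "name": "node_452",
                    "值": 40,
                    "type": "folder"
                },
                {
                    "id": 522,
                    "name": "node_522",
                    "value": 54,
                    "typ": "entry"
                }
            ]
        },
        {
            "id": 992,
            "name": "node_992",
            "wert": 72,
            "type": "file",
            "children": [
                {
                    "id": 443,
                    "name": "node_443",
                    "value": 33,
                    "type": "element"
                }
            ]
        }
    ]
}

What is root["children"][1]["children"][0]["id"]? 443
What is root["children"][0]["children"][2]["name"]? "node_522"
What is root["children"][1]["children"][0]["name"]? "node_443"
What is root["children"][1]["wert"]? 72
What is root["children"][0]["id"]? 257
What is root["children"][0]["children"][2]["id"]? 522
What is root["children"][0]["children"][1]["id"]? 452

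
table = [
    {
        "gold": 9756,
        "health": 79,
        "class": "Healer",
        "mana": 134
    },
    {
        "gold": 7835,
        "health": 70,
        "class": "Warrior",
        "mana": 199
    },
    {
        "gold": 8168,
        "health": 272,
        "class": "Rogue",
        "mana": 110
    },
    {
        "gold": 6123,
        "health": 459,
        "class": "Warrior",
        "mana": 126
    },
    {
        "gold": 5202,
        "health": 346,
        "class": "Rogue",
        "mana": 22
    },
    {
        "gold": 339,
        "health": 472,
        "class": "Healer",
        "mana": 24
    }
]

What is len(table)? 6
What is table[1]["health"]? 70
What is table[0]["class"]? "Healer"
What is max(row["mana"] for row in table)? 199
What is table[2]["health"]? 272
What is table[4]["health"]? 346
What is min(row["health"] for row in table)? 70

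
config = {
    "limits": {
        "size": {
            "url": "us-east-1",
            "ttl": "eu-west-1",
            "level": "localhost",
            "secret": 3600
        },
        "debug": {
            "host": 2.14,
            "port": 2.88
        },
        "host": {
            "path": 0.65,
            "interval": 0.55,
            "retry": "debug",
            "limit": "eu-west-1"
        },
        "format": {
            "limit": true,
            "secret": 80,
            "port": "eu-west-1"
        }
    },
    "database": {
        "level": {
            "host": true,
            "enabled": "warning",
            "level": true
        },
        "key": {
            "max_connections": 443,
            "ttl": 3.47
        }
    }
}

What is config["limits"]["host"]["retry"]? "debug"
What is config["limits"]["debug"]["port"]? 2.88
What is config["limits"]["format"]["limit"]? True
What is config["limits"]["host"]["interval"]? 0.55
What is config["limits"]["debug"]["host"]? 2.14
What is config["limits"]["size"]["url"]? "us-east-1"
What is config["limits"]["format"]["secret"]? 80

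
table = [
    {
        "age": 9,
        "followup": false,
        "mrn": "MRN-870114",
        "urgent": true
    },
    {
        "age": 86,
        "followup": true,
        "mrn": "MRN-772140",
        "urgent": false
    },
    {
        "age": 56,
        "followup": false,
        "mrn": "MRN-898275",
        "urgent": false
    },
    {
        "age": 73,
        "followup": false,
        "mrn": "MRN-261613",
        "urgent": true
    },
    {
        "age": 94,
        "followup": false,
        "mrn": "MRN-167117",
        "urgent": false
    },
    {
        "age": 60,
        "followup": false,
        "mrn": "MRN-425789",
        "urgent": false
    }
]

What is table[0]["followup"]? False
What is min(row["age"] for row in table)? 9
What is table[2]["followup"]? False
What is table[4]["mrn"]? "MRN-167117"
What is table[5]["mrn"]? "MRN-425789"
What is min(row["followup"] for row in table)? False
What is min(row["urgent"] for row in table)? False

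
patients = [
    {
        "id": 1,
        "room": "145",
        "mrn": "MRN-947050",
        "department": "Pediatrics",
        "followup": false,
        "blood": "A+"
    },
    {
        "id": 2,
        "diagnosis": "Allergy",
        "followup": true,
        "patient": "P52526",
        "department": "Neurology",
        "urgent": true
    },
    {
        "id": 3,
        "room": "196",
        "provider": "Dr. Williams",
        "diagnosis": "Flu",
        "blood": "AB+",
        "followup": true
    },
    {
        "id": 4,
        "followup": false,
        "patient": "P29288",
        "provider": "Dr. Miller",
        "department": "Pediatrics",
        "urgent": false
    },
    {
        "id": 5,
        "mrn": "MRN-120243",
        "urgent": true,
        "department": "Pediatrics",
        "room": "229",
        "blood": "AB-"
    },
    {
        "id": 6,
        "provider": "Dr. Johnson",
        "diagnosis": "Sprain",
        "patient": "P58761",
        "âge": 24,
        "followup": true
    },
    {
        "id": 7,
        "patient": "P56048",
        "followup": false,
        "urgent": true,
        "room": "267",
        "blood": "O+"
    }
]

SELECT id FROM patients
[1, 2, 3, 4, 5, 6, 7]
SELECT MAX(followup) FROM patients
True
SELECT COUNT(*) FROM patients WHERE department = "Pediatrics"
3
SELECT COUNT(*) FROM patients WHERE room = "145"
1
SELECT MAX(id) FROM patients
7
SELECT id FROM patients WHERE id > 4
[5, 6, 7]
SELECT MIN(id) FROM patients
1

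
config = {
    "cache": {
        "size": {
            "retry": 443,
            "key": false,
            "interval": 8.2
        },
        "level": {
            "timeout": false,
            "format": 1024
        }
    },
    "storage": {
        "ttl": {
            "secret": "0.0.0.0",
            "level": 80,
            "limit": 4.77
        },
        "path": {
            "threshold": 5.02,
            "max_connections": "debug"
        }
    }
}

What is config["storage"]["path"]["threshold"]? 5.02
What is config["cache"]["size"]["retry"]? 443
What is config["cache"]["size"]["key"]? False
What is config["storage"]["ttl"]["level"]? 80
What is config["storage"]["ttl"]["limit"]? 4.77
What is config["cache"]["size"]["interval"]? 8.2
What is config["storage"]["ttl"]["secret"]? "0.0.0.0"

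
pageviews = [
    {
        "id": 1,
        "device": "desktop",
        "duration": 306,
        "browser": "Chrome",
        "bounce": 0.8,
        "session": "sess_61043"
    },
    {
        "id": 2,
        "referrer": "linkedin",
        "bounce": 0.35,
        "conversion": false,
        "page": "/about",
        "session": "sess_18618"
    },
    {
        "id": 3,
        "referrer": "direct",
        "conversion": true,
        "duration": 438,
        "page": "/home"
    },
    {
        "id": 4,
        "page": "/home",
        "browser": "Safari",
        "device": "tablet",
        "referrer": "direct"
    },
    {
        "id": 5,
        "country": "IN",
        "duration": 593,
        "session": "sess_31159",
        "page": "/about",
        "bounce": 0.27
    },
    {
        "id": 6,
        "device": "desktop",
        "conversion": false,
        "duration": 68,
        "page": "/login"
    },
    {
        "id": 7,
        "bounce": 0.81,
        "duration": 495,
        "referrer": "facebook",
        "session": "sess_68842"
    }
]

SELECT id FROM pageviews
[1, 2, 3, 4, 5, 6, 7]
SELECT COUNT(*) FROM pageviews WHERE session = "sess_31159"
1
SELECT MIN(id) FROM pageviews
1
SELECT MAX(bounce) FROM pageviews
0.81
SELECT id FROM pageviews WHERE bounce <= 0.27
[5]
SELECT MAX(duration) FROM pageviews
593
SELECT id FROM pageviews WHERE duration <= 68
[6]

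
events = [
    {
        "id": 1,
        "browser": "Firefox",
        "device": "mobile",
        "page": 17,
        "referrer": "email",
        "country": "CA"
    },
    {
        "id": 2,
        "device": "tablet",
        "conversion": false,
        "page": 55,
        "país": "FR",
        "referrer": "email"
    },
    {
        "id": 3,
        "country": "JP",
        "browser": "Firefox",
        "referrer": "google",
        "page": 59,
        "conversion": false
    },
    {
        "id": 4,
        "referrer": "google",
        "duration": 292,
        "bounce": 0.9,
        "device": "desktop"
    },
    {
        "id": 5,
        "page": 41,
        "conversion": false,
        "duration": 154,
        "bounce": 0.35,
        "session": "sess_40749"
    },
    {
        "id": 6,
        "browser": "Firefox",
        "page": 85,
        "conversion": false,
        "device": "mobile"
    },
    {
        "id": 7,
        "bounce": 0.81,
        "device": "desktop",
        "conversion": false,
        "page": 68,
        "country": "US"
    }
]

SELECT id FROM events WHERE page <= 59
[1, 2, 3, 5]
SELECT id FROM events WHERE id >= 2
[2, 3, 4, 5, 6, 7]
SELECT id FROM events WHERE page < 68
[1, 2, 3, 5]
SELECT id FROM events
[1, 2, 3, 4, 5, 6, 7]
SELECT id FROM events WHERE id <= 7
[1, 2, 3, 4, 5, 6, 7]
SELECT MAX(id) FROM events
7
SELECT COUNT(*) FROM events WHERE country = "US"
1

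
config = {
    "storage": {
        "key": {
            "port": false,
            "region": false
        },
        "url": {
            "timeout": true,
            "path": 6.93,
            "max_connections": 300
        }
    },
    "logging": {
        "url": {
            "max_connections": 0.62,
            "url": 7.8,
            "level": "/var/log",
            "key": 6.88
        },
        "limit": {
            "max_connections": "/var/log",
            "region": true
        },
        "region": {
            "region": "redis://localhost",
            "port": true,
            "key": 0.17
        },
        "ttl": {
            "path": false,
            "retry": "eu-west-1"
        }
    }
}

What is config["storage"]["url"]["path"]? 6.93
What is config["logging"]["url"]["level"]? "/var/log"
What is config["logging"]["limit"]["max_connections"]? "/var/log"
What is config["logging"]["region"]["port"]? True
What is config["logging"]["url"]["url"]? 7.8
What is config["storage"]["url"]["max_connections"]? 300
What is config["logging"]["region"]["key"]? 0.17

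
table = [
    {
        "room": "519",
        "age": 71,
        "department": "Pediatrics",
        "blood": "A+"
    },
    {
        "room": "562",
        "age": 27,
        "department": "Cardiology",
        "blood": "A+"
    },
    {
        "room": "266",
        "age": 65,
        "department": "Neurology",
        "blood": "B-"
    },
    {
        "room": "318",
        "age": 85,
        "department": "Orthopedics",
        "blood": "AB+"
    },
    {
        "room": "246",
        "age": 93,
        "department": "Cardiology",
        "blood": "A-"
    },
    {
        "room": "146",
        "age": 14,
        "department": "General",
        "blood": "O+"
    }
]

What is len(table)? 6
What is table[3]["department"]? "Orthopedics"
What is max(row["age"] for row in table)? 93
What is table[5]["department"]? "General"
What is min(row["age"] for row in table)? 14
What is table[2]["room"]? "266"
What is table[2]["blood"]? "B-"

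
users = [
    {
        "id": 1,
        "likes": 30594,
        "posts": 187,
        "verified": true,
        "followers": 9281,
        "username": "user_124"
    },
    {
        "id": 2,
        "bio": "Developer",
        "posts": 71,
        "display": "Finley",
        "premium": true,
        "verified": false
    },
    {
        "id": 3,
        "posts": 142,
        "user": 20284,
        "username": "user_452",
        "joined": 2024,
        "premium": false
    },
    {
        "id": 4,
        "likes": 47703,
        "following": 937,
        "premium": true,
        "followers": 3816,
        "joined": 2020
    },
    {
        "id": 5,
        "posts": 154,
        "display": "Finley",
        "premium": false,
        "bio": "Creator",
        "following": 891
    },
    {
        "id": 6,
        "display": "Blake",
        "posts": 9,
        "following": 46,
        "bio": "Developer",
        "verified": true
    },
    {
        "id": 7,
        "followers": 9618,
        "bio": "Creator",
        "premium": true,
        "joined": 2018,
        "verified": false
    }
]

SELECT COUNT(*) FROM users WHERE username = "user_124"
1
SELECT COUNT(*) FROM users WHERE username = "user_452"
1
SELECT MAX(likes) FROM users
47703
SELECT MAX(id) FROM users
7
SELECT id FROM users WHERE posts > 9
[1, 2, 3, 5]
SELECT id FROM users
[1, 2, 3, 4, 5, 6, 7]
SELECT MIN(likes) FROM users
30594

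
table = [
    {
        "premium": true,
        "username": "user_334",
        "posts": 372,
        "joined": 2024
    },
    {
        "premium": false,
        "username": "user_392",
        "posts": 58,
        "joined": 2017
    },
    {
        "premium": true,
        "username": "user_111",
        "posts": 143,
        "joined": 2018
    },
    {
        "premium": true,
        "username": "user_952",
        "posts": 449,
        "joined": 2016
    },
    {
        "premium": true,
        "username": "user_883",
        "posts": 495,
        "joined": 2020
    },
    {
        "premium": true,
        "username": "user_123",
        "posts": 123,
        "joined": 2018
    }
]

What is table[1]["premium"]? False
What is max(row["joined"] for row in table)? 2024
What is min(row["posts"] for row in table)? 58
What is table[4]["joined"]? 2020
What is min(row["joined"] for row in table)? 2016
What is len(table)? 6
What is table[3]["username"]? "user_952"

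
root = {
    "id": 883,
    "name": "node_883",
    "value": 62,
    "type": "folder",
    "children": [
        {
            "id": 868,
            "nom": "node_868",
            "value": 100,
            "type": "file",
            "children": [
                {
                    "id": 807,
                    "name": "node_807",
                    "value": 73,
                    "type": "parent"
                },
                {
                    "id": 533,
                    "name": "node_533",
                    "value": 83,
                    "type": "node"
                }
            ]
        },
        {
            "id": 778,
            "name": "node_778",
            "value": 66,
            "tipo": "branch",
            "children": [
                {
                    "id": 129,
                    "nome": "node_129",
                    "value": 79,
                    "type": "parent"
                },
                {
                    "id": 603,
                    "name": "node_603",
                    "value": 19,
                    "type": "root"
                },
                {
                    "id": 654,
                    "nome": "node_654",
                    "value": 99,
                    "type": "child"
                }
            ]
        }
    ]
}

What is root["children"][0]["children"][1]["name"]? "node_533"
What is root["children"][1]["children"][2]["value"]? 99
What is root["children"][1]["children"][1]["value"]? 19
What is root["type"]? "folder"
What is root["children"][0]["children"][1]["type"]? "node"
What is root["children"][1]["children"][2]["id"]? 654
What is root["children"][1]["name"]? "node_778"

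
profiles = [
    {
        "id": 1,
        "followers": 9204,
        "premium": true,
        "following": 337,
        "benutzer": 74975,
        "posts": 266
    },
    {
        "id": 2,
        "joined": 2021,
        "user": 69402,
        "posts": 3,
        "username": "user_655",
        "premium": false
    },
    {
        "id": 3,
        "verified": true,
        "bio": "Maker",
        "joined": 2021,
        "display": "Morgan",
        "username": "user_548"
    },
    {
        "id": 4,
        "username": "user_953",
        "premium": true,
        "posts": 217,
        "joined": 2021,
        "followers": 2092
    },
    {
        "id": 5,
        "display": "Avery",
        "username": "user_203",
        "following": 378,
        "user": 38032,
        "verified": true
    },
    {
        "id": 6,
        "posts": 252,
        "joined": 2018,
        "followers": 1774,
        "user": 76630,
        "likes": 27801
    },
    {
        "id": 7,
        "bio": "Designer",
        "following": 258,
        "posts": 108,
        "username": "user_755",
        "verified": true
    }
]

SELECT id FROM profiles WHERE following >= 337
[1, 5]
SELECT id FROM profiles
[1, 2, 3, 4, 5, 6, 7]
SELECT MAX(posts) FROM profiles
266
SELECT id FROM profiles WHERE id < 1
[]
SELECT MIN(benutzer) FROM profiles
74975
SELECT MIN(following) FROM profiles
258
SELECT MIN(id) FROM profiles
1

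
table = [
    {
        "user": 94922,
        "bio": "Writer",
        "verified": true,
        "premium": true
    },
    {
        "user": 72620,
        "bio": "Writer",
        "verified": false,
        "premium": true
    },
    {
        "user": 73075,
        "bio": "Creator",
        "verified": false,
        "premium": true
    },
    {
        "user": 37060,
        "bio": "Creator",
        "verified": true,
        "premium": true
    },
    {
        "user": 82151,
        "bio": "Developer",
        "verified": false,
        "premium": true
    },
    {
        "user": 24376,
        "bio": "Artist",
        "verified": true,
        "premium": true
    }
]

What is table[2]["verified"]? False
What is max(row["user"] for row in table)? 94922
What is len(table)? 6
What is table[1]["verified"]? False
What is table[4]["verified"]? False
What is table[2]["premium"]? True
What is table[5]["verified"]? True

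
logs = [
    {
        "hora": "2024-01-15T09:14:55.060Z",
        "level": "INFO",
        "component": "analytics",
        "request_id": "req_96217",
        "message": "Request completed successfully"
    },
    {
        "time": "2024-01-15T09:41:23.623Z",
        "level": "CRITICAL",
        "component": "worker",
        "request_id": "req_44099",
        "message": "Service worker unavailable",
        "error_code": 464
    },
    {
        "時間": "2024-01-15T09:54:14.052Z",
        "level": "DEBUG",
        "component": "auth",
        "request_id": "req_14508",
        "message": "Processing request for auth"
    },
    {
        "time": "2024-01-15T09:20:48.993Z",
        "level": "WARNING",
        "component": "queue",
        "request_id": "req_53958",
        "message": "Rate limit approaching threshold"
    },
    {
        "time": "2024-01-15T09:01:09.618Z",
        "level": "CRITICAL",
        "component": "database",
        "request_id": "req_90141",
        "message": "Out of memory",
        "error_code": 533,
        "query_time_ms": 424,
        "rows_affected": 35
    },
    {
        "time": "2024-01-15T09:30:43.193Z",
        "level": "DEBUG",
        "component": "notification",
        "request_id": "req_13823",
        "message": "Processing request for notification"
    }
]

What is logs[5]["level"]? "DEBUG"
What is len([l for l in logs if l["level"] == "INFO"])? 1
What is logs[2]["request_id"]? "req_14508"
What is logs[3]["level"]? "WARNING"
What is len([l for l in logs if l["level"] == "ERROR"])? 0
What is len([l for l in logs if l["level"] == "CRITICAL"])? 2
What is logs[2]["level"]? "DEBUG"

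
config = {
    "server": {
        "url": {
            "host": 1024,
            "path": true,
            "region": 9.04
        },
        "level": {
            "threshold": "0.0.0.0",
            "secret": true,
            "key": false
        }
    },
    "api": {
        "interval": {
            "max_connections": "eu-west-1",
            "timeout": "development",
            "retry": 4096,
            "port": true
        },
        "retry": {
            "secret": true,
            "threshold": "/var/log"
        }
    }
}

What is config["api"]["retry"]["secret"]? True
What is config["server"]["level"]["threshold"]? "0.0.0.0"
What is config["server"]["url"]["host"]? 1024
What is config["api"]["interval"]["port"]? True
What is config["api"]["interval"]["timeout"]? "development"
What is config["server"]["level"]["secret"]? True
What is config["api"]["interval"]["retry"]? 4096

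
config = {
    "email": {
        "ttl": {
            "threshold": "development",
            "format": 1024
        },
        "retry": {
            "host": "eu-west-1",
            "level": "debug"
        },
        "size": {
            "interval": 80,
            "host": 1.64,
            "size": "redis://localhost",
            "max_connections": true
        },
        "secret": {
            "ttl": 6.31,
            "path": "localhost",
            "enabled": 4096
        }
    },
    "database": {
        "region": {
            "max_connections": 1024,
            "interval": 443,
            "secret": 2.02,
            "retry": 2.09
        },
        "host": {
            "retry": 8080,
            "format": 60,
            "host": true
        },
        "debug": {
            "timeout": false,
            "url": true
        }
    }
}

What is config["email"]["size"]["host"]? 1.64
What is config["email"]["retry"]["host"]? "eu-west-1"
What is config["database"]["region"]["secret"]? 2.02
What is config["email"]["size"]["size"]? "redis://localhost"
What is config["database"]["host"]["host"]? True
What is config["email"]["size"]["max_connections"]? True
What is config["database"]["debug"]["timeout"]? False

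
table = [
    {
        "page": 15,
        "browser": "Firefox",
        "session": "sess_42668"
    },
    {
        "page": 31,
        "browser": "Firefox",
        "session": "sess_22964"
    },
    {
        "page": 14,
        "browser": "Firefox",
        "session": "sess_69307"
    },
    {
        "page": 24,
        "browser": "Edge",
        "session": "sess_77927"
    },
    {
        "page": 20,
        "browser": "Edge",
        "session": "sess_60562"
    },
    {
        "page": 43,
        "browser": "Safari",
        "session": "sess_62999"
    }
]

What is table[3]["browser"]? "Edge"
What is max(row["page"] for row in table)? 43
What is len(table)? 6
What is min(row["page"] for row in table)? 14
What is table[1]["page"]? 31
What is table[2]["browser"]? "Firefox"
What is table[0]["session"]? "sess_42668"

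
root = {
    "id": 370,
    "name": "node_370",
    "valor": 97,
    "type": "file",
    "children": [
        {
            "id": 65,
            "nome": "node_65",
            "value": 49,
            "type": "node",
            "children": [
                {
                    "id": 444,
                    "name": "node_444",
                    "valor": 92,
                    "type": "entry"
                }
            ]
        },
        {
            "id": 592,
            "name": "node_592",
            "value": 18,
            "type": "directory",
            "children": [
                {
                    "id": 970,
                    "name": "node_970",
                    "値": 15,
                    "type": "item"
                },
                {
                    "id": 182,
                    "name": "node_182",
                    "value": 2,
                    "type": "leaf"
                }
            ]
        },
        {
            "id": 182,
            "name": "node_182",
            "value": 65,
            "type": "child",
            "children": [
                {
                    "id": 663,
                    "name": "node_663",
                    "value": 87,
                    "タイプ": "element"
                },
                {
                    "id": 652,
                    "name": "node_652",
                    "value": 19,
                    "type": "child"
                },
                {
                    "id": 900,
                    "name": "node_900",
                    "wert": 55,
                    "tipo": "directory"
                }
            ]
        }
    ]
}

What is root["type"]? "file"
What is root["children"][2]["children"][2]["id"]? 900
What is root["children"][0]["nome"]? "node_65"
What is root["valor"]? 97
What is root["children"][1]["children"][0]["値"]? 15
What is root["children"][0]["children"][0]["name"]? "node_444"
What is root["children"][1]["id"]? 592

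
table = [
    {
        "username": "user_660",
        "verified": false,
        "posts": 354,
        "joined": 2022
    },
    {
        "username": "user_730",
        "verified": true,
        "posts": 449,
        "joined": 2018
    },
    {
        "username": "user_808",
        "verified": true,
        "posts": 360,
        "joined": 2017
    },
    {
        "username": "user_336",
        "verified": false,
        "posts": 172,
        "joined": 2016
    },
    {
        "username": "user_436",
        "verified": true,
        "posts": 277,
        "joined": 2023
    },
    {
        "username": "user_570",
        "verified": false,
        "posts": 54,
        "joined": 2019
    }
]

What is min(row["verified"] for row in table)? False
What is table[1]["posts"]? 449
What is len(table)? 6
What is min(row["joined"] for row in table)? 2016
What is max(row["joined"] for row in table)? 2023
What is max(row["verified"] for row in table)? True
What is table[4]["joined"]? 2023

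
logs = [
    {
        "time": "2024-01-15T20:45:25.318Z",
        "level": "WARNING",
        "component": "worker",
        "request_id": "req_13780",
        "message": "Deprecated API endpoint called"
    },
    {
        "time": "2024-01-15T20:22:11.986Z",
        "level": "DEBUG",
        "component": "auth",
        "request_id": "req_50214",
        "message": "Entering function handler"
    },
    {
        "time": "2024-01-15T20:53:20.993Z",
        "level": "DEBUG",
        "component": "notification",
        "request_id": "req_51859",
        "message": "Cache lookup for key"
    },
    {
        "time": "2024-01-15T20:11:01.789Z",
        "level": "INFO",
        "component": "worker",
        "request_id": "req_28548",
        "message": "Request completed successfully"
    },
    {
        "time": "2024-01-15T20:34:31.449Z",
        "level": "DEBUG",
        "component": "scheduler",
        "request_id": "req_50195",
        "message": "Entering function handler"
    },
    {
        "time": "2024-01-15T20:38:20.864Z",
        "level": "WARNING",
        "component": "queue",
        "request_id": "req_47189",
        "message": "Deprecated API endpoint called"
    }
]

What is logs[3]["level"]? "INFO"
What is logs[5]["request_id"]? "req_47189"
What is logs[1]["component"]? "auth"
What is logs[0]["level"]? "WARNING"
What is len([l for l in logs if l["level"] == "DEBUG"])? 3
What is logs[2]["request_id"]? "req_51859"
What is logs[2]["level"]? "DEBUG"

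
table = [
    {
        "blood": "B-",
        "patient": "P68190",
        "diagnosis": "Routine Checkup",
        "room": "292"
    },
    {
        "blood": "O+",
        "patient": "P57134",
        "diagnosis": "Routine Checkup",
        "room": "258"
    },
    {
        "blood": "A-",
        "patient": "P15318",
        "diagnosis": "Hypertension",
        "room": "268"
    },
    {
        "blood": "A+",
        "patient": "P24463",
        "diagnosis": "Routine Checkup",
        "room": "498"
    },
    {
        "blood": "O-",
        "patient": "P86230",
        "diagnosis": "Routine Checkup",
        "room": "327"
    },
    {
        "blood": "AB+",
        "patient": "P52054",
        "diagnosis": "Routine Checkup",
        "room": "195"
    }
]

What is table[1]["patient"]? "P57134"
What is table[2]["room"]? "268"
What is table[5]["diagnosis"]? "Routine Checkup"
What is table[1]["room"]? "258"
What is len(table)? 6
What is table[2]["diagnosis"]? "Hypertension"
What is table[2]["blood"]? "A-"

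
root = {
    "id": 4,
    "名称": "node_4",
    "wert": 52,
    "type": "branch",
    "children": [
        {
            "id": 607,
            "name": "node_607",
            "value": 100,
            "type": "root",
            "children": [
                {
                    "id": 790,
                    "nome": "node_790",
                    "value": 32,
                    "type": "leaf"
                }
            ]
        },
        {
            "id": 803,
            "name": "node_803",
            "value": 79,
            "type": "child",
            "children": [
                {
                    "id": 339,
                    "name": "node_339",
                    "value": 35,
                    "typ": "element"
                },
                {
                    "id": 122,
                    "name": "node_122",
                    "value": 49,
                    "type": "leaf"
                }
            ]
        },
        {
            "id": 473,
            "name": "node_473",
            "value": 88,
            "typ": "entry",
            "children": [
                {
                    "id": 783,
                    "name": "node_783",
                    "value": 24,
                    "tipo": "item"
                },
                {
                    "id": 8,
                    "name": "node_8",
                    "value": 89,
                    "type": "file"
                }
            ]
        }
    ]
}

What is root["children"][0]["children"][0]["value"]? 32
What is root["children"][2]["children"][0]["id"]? 783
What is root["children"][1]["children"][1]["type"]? "leaf"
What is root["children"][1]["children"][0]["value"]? 35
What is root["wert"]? 52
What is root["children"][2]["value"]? 88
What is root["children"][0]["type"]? "root"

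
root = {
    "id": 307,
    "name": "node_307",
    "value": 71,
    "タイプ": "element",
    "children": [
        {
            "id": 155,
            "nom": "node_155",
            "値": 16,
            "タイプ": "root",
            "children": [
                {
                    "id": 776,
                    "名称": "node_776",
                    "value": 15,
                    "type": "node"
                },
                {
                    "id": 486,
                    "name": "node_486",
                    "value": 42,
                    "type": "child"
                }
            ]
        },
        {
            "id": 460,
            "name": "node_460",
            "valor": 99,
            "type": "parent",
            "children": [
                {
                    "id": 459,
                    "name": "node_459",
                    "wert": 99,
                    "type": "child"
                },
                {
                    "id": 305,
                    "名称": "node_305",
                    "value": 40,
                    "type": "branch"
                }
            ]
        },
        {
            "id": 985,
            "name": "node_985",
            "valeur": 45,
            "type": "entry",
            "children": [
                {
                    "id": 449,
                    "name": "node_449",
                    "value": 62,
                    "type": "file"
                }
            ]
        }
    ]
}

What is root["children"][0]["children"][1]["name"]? "node_486"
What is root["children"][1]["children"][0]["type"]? "child"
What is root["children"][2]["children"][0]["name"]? "node_449"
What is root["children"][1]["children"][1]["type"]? "branch"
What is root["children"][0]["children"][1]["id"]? 486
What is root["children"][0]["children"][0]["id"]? 776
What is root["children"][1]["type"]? "parent"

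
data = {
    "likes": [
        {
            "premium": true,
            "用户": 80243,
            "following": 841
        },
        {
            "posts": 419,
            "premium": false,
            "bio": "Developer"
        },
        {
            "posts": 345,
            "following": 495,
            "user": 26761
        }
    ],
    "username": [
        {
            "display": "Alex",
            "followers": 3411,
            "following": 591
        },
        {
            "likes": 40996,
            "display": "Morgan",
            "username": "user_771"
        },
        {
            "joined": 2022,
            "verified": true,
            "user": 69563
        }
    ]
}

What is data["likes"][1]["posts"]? 419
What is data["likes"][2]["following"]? 495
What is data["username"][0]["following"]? 591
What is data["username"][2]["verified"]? True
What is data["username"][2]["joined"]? 2022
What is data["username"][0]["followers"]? 3411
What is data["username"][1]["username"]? "user_771"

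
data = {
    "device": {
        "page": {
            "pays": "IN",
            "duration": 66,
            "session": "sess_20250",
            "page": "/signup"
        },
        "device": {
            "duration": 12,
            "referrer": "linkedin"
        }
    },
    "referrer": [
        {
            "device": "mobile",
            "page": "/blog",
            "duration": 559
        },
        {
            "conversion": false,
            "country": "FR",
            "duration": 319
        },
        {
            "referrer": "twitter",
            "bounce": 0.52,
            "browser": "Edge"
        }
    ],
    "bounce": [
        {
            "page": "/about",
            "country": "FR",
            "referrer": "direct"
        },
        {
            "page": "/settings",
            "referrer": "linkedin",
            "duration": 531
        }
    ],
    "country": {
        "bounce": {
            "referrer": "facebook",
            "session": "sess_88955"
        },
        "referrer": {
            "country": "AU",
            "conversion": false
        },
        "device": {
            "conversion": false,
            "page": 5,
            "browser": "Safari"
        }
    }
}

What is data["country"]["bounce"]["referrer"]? "facebook"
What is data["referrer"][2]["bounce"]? 0.52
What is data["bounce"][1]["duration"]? 531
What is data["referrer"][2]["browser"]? "Edge"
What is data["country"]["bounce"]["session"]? "sess_88955"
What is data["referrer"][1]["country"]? "FR"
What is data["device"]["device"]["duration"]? 12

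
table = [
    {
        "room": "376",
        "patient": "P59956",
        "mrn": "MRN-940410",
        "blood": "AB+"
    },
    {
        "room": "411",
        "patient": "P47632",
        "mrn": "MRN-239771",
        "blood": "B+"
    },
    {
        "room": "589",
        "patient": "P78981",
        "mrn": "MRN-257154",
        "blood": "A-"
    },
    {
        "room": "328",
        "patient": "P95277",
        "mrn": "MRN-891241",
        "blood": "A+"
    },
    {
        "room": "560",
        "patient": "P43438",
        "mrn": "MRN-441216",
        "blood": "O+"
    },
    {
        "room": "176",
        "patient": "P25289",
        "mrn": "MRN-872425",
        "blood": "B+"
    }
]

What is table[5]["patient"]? "P25289"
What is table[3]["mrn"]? "MRN-891241"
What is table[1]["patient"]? "P47632"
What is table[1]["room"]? "411"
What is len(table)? 6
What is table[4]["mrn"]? "MRN-441216"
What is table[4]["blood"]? "O+"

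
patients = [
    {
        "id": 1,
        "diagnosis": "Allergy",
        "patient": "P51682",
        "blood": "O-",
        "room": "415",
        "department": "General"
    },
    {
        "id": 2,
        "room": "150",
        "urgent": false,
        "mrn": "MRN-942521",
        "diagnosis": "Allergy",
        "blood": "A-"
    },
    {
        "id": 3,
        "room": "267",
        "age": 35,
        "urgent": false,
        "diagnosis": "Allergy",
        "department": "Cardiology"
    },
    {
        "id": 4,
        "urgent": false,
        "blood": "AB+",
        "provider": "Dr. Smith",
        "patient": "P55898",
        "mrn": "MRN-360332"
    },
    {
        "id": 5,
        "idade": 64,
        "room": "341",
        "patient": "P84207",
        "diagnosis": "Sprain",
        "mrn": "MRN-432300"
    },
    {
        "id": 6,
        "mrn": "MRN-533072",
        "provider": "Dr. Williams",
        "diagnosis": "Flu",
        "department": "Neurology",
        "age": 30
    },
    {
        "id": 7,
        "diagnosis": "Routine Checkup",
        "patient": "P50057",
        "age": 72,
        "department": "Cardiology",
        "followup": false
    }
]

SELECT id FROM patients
[1, 2, 3, 4, 5, 6, 7]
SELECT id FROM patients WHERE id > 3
[4, 5, 6, 7]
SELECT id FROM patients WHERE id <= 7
[1, 2, 3, 4, 5, 6, 7]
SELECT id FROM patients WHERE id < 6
[1, 2, 3, 4, 5]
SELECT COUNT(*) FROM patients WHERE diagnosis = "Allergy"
3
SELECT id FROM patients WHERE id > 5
[6, 7]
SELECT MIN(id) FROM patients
1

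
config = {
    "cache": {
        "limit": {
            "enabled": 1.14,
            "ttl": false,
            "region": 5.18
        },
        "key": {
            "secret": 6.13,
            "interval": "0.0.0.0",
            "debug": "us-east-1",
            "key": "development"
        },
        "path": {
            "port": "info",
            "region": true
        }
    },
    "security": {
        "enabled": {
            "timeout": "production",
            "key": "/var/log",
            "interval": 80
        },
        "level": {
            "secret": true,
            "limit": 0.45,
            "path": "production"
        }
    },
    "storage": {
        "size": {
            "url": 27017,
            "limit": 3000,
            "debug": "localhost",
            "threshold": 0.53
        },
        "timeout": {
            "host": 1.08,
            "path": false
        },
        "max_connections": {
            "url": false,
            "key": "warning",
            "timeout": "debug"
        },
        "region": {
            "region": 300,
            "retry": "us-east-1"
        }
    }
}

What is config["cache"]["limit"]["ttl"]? False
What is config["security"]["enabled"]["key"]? "/var/log"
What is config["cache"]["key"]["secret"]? 6.13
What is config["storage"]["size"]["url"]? 27017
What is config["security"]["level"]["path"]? "production"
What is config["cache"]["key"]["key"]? "development"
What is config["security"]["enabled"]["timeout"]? "production"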